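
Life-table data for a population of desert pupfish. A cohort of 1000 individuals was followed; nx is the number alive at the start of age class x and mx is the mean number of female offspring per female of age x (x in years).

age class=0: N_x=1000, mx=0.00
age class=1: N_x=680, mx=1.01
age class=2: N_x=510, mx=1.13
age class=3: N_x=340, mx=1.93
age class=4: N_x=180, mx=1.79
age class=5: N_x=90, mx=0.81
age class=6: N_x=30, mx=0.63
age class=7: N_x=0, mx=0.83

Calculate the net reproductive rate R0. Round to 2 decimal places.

lx = nx/n0 = nx/1000: 1, 0.68, 0.51, 0.34, 0.18, 0.09, 0.03, 0
lx·mx by age: 0, 0.6868, 0.5763, 0.6562, 0.3222, 0.0729, 0.0189, 0
R0 = Σ lx·mx = 2.3333 → 2.33

2.33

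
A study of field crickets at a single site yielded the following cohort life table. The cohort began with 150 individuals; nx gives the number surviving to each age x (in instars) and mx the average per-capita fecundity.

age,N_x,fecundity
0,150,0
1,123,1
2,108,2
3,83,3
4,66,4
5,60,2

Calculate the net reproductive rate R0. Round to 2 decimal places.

6.48

lx = nx/n0 = nx/150: 1, 0.82, 0.72, 0.55333…, 0.44, 0.4
lx·mx by age: 0, 0.82, 1.44, 1.66…, 1.76, 0.8
R0 = Σ lx·mx = 6.48… → 6.48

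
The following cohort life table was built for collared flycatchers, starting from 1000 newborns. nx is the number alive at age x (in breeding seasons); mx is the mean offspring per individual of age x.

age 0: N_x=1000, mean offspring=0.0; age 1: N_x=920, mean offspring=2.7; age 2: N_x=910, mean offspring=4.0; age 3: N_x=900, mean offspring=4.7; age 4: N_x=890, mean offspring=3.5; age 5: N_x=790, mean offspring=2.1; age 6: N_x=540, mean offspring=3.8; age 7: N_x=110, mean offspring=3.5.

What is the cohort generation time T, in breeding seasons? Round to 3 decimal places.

lx = nx/n0 = nx/1000: 1, 0.92, 0.91, 0.9, 0.89, 0.79, 0.54, 0.11
lx·mx: 0, 2.484, 3.64, 4.23, 3.115, 1.659, 2.052, 0.385 → R0 = 17.565
x·lx·mx: 0, 2.484, 7.28, 12.69, 12.46, 8.295, 12.312, 2.695 → Σ = 58.216
T = 58.216 / 17.565 = 3.314318… → 3.314

3.314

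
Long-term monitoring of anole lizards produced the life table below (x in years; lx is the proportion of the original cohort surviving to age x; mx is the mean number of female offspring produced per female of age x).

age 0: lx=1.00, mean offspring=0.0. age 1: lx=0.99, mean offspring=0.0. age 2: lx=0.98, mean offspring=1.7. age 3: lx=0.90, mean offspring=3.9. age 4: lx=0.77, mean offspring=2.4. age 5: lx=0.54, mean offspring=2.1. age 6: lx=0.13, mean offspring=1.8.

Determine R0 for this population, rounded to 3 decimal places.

lx·mx by age: 0, 0, 1.666, 3.51, 1.848, 1.134, 0.234
R0 = Σ lx·mx = 8.392 → 8.392

8.392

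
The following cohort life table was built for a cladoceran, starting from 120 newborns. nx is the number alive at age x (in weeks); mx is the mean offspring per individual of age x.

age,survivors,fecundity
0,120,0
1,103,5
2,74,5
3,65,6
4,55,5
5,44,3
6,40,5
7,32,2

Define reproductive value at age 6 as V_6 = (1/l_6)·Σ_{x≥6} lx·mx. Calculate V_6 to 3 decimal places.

lx = nx/n0 = nx/120: 1, 0.85833…, 0.61667…, 0.54167…, 0.45833…, 0.36667…, 0.33333…, 0.26667…
lx·mx for x ≥ 6: 1.666667…, 0.533333… → sum = 2.2…
V_6 = 2.2… / l_6 = 2.2… / 0.333333… = 6.6… → 6.600

6.600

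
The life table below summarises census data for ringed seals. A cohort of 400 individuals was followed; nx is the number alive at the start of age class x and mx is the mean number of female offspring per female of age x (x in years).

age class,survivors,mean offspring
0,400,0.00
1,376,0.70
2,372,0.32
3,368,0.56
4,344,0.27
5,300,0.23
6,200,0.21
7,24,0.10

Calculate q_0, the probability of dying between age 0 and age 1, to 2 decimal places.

0.06

lx = nx/n0 = nx/400: 1, 0.94, 0.93, 0.92, 0.86, 0.75, 0.5, 0.06
q_0 = (l_0 − l_1) / l_0 = (1 − 0.94) / 1
     = 0.06 / 1 = 0.06 → 0.06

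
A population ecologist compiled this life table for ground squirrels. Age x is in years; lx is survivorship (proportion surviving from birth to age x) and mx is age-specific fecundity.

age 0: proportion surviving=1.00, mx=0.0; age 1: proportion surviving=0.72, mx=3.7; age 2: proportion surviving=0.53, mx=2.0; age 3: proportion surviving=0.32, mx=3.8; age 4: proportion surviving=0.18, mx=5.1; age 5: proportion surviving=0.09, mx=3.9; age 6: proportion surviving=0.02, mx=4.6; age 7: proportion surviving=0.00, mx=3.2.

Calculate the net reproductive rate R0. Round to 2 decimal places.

6.30

lx·mx by age: 0, 2.664, 1.06, 1.216, 0.918, 0.351, 0.092, 0
R0 = Σ lx·mx = 6.301 → 6.30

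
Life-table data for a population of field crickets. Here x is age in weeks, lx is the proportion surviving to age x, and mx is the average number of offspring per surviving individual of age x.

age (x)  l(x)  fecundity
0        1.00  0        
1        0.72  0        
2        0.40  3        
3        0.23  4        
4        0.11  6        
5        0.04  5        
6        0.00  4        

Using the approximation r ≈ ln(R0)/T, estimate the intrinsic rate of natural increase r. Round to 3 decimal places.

R0 = Σ lx·mx = 0 + 0 + 1.2 + 0.92 + 0.66 + 0.2 + 0 = 2.98
Σ x·lx·mx = 8.8; T = 8.8/2.98 = 2.95302…
r ≈ ln(R0)/T = ln(2.98)/2.95302… = 0.36976… → 0.370

0.370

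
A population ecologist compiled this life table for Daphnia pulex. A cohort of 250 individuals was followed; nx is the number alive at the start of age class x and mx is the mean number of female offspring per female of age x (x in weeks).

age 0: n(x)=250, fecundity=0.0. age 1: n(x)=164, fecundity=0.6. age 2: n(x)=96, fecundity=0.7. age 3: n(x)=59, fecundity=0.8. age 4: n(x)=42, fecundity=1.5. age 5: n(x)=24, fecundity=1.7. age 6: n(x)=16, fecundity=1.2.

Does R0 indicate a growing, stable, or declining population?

lx = nx/n0 = nx/250: 1, 0.656, 0.384, 0.236, 0.168, 0.096, 0.064
R0 = Σ lx·mx = 0 + 0.3936 + 0.2688 + 0.1888 + 0.252 + 0.1632 + 0.0768 = 1.3432
R0 > 1, so the population is growing.

growing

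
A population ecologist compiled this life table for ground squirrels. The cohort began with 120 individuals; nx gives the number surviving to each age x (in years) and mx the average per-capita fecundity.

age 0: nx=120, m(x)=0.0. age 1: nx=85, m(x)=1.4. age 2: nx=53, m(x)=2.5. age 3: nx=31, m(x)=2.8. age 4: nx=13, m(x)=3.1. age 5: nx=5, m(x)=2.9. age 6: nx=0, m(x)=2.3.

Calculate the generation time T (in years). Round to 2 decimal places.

2.23

lx = nx/n0 = nx/120: 1, 0.70833…, 0.44167…, 0.25833…, 0.10833…, 0.04167…, 0
lx·mx: 0, 0.991667…, 1.104167…, 0.723333…, 0.335833…, 0.120833…, 0 → R0 = 3.275833…
x·lx·mx: 0, 0.991667…, 2.208333…, 2.17…, 1.343333…, 0.604167…, 0 → Σ = 7.3175…
T = 7.3175… / 3.275833… = 2.233783… → 2.23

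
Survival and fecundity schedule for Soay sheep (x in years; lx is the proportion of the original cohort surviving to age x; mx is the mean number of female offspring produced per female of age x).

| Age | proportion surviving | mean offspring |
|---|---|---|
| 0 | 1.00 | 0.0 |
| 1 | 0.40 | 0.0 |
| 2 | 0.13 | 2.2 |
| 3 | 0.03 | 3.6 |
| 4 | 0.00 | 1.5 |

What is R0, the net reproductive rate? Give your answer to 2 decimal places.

lx·mx by age: 0, 0, 0.286, 0.108, 0
R0 = Σ lx·mx = 0.394 → 0.39

0.39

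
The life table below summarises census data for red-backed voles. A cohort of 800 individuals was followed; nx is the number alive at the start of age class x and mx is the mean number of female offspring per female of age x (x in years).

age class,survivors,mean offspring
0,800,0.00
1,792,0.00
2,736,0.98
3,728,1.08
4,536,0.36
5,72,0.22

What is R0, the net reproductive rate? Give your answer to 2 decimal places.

2.15

lx = nx/n0 = nx/800: 1, 0.99, 0.92, 0.91, 0.67, 0.09
lx·mx by age: 0, 0, 0.9016, 0.9828, 0.2412, 0.0198
R0 = Σ lx·mx = 2.1454 → 2.15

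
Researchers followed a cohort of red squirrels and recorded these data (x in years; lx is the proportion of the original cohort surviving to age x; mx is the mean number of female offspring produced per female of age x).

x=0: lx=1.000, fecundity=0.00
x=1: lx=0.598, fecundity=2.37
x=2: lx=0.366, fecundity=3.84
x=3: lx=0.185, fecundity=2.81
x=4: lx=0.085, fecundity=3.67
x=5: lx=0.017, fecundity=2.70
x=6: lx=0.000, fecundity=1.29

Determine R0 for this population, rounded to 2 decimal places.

3.70

lx·mx by age: 0, 1.41726, 1.40544, 0.51985, 0.31195, 0.0459, 0
R0 = Σ lx·mx = 3.7004 → 3.70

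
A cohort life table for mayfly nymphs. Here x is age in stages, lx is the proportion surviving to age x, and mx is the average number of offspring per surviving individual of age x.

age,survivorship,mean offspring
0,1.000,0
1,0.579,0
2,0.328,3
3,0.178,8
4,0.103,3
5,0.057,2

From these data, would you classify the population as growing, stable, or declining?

growing

R0 = Σ lx·mx = 0 + 0 + 0.984 + 1.424 + 0.309 + 0.114 = 2.831
R0 > 1, so the population is growing.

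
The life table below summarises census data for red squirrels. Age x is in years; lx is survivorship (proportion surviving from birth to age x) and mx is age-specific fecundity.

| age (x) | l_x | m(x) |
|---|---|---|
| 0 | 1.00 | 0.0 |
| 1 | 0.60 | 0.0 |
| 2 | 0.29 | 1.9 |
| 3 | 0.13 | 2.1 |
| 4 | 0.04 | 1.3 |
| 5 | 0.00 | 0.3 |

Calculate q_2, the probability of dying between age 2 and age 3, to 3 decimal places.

q_2 = (l_2 − l_3) / l_2 = (0.29 − 0.13) / 0.29
     = 0.16 / 0.29 = 0.551724… → 0.552

0.552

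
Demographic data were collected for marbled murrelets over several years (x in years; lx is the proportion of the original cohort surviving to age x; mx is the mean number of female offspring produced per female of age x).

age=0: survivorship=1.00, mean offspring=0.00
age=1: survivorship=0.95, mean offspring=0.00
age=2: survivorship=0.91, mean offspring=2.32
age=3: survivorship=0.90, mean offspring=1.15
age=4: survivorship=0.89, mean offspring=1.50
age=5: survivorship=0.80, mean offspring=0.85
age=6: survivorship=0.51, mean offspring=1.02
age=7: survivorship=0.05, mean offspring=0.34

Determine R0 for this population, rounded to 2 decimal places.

lx·mx by age: 0, 0, 2.1112, 1.035, 1.335, 0.68, 0.5202, 0.017
R0 = Σ lx·mx = 5.6984 → 5.70

5.70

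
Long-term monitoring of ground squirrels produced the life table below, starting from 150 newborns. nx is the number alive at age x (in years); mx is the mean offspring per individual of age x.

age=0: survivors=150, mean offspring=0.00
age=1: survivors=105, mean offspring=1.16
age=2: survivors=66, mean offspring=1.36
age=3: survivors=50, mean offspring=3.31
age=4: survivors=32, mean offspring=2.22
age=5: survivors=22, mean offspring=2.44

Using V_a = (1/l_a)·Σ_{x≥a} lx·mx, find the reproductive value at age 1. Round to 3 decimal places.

lx = nx/n0 = nx/150: 1, 0.7, 0.44, 0.33333…, 0.21333…, 0.14667…
lx·mx for x ≥ 1: 0.812, 0.5984, 1.103333…, 0.4736…, 0.357867… → sum = 3.3452…
V_1 = 3.3452… / l_1 = 3.3452… / 0.7 = 4.778857… → 4.779

4.779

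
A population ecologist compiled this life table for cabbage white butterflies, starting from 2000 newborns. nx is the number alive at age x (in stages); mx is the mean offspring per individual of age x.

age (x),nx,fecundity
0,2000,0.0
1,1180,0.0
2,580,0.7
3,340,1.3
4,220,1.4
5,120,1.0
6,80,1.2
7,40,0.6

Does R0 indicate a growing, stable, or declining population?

declining

lx = nx/n0 = nx/2000: 1, 0.59, 0.29, 0.17, 0.11, 0.06, 0.04, 0.02
R0 = Σ lx·mx = 0 + 0 + 0.203 + 0.221 + 0.154 + 0.06 + 0.048 + 0.012 = 0.698
R0 < 1, so the population is declining.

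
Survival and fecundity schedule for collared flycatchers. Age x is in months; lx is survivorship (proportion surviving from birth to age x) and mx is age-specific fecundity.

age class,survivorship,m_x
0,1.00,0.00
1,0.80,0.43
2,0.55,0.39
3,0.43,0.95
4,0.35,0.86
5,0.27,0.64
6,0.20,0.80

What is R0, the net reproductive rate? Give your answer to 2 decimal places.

1.60

lx·mx by age: 0, 0.344, 0.2145, 0.4085, 0.301, 0.1728, 0.16
R0 = Σ lx·mx = 1.6008 → 1.60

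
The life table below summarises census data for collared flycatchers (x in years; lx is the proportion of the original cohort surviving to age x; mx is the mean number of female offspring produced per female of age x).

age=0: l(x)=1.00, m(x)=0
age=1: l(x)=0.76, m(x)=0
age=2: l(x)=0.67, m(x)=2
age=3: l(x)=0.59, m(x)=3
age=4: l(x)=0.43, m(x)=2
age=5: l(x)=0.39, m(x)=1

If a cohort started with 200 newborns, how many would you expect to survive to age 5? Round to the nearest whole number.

Expected survivors = N0 · l_5 = 200 × 0.39 = 78 → 78

78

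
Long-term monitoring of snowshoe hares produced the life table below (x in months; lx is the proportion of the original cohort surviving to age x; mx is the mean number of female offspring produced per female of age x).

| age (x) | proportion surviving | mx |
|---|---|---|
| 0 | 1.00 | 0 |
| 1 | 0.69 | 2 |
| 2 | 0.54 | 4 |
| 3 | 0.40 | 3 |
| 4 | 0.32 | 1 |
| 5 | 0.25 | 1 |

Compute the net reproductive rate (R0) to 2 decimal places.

lx·mx by age: 0, 1.38, 2.16, 1.2, 0.32, 0.25
R0 = Σ lx·mx = 5.31 → 5.31

5.31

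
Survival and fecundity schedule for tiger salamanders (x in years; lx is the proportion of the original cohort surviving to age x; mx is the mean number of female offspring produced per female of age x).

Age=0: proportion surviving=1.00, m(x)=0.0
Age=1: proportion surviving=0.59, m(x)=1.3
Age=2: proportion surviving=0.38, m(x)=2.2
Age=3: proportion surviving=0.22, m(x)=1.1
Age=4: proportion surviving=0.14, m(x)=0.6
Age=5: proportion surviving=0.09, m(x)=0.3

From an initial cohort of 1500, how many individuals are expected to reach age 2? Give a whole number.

570

Expected survivors = N0 · l_2 = 1500 × 0.38 = 570 → 570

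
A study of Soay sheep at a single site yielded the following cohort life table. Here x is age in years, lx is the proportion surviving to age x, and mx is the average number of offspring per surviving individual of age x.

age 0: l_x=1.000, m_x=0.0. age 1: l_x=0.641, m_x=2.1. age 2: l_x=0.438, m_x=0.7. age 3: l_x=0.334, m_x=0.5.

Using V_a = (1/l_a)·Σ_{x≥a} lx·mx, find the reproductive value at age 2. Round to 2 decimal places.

lx·mx for x ≥ 2: 0.3066, 0.167 → sum = 0.4736
V_2 = 0.4736 / l_2 = 0.4736 / 0.438 = 1.081279… → 1.08

1.08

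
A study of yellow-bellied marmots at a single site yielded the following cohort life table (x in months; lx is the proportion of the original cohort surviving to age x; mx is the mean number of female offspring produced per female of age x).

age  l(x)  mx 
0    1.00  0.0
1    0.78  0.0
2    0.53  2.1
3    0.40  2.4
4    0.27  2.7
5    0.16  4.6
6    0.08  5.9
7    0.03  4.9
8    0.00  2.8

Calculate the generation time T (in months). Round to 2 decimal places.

lx·mx: 0, 0, 1.113, 0.96, 0.729, 0.736, 0.472, 0.147, 0 → R0 = 4.157
x·lx·mx: 0, 0, 2.226, 2.88, 2.916, 3.68, 2.832, 1.029, 0 → Σ = 15.563
T = 15.563 / 4.157 = 3.743806… → 3.74

3.74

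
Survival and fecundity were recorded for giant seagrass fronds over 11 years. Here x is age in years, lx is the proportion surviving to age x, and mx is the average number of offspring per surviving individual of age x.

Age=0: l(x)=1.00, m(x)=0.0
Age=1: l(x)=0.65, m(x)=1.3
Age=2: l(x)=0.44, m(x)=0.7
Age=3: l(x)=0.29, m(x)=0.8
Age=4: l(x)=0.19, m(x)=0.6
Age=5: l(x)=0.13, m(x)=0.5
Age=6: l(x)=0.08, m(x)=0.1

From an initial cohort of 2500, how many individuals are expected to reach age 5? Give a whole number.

325

Expected survivors = N0 · l_5 = 2500 × 0.13 = 325 → 325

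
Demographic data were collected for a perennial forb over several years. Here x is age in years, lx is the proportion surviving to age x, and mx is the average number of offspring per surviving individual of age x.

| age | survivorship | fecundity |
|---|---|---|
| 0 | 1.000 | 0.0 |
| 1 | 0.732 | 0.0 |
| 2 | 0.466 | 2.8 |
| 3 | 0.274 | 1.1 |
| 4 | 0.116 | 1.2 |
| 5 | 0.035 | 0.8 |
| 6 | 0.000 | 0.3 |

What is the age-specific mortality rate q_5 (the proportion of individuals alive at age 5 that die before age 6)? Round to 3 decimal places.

q_5 = (l_5 − l_6) / l_5 = (0.035 − 0) / 0.035
     = 0.035 / 0.035 = 1 → 1.000

1.000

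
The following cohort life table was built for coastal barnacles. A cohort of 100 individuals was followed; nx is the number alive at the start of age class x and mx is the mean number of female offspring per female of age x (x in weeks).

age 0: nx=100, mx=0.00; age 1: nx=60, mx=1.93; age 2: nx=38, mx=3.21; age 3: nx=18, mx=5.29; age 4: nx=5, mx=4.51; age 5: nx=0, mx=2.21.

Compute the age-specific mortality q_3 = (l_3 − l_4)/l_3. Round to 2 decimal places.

lx = nx/n0 = nx/100: 1, 0.6, 0.38, 0.18, 0.05, 0
q_3 = (l_3 − l_4) / l_3 = (0.18 − 0.05) / 0.18
     = 0.13 / 0.18 = 0.722222… → 0.72

0.72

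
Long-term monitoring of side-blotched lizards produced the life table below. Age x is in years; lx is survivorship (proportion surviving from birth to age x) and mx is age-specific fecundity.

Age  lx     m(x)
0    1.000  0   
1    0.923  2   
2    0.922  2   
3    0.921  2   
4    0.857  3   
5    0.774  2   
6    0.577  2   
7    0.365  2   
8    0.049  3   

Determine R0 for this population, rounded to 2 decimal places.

11.68

lx·mx by age: 0, 1.846, 1.844, 1.842, 2.571, 1.548, 1.154, 0.73, 0.147
R0 = Σ lx·mx = 11.682 → 11.68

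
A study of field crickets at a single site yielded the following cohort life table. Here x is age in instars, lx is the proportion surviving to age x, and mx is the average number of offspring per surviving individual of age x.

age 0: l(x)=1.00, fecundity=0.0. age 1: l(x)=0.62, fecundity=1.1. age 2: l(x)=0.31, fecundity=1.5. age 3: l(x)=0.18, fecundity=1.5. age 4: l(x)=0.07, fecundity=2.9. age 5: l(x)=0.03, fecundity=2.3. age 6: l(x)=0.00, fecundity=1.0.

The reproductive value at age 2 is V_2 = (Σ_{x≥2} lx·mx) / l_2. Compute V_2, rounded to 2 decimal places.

lx·mx for x ≥ 2: 0.465, 0.27, 0.203, 0.069, 0 → sum = 1.007
V_2 = 1.007 / l_2 = 1.007 / 0.31 = 3.248387… → 3.25

3.25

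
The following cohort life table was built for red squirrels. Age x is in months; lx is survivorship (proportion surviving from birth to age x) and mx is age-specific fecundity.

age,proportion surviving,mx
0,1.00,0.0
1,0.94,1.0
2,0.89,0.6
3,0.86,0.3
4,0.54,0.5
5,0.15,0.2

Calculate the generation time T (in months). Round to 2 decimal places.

lx·mx: 0, 0.94, 0.534, 0.258, 0.27, 0.03 → R0 = 2.032
x·lx·mx: 0, 0.94, 1.068, 0.774, 1.08, 0.15 → Σ = 4.012
T = 4.012 / 2.032 = 1.974409… → 1.97

1.97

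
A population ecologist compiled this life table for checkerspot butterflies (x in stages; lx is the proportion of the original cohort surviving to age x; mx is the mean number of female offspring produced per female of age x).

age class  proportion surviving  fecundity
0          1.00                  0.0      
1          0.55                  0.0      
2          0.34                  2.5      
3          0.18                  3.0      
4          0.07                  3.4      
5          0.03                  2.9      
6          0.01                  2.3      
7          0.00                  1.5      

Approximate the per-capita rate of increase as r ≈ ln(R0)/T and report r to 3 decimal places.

0.198

R0 = Σ lx·mx = 0 + 0 + 0.85 + 0.54 + 0.238 + 0.087 + 0.023 + 0 = 1.738
Σ x·lx·mx = 4.845; T = 4.845/1.738 = 2.78769…
r ≈ ln(R0)/T = ln(1.738)/2.78769… = 0.19828… → 0.198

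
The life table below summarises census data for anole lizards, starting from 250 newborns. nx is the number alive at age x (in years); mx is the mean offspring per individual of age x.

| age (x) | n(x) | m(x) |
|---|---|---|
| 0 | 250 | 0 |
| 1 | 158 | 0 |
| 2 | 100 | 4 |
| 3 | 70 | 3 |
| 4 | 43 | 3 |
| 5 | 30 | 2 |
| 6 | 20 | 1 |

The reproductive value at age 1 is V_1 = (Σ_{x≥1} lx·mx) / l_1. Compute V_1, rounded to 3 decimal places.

lx = nx/n0 = nx/250: 1, 0.632, 0.4, 0.28, 0.172, 0.12, 0.08
lx·mx for x ≥ 1: 0, 1.6, 0.84, 0.516, 0.24, 0.08 → sum = 3.276
V_1 = 3.276 / l_1 = 3.276 / 0.632 = 5.183544… → 5.184

5.184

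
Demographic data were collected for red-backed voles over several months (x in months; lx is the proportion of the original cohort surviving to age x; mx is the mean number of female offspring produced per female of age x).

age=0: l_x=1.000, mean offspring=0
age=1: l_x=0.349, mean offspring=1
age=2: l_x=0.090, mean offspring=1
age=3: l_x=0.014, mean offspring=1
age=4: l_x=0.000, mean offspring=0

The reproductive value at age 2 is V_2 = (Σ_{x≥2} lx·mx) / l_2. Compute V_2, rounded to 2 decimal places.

1.16

lx·mx for x ≥ 2: 0.09, 0.014, 0 → sum = 0.104
V_2 = 0.104 / l_2 = 0.104 / 0.09 = 1.155556… → 1.16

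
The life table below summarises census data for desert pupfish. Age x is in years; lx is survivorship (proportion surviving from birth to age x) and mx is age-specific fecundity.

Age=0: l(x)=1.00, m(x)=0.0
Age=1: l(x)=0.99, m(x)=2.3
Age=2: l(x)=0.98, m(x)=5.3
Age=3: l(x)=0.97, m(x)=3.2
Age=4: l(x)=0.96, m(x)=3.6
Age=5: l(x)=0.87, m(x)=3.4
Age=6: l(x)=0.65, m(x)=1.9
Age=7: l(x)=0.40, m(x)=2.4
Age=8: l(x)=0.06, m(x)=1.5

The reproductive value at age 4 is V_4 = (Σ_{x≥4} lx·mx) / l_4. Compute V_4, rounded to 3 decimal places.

lx·mx for x ≥ 4: 3.456, 2.958, 1.235, 0.96, 0.09 → sum = 8.699
V_4 = 8.699 / l_4 = 8.699 / 0.96 = 9.061458… → 9.061

9.061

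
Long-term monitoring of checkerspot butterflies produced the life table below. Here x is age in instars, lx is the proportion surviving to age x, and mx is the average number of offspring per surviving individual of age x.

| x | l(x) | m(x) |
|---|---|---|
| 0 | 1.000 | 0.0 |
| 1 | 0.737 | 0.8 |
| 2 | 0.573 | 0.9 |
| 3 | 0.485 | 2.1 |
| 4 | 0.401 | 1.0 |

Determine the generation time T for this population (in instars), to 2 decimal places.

lx·mx: 0, 0.5896, 0.5157, 1.0185, 0.401 → R0 = 2.5248
x·lx·mx: 0, 0.5896, 1.0314, 3.0555, 1.604 → Σ = 6.2805
T = 6.2805 / 2.5248 = 2.487524… → 2.49

2.49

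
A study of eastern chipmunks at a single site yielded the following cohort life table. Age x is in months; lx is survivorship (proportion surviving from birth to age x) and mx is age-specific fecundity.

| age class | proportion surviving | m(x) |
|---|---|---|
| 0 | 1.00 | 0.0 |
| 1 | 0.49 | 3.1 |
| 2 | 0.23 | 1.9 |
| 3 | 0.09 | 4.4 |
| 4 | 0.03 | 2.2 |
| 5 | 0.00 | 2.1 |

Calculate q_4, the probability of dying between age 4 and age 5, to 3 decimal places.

q_4 = (l_4 − l_5) / l_4 = (0.03 − 0) / 0.03
     = 0.03 / 0.03 = 1 → 1.000

1.000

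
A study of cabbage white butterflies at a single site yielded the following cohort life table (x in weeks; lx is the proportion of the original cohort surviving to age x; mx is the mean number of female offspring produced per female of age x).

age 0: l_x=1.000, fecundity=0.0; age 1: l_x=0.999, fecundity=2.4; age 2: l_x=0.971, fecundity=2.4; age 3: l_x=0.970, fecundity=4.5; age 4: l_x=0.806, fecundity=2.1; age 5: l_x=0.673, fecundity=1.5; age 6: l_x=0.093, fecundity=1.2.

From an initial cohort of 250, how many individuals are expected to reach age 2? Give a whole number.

243

Expected survivors = N0 · l_2 = 250 × 0.971 = 242.75 → 243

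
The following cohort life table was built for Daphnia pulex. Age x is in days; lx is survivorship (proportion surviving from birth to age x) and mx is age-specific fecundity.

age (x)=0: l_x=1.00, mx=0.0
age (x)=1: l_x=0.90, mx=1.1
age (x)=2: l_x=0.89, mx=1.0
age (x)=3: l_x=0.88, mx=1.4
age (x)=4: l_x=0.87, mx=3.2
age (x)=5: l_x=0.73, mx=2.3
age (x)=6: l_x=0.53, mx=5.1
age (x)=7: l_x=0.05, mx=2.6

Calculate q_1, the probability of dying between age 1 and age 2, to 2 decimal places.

q_1 = (l_1 − l_2) / l_1 = (0.9 − 0.89) / 0.9
     = 0.01 / 0.9 = 0.011111… → 0.01

0.01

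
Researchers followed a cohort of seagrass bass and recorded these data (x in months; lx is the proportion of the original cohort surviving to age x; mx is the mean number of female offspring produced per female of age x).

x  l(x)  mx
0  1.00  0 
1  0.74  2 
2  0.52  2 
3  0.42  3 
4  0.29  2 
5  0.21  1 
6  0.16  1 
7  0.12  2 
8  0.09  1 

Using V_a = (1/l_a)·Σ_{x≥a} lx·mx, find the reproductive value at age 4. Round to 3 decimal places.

4.414

lx·mx for x ≥ 4: 0.58, 0.21, 0.16, 0.24, 0.09 → sum = 1.28
V_4 = 1.28 / l_4 = 1.28 / 0.29 = 4.413793… → 4.414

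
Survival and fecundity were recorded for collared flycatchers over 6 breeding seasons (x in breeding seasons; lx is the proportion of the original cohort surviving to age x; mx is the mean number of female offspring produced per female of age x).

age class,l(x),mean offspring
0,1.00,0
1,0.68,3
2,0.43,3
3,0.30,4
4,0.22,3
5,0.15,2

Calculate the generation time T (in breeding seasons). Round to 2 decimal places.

2.25

lx·mx: 0, 2.04, 1.29, 1.2, 0.66, 0.3 → R0 = 5.49
x·lx·mx: 0, 2.04, 2.58, 3.6, 2.64, 1.5 → Σ = 12.36
T = 12.36 / 5.49 = 2.251366… → 2.25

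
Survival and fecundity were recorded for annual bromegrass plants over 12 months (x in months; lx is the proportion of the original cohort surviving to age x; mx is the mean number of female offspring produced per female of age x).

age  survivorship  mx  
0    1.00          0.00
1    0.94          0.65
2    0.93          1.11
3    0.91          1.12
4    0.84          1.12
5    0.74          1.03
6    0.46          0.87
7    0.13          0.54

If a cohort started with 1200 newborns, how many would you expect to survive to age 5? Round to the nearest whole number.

888

Expected survivors = N0 · l_5 = 1200 × 0.74 = 888 → 888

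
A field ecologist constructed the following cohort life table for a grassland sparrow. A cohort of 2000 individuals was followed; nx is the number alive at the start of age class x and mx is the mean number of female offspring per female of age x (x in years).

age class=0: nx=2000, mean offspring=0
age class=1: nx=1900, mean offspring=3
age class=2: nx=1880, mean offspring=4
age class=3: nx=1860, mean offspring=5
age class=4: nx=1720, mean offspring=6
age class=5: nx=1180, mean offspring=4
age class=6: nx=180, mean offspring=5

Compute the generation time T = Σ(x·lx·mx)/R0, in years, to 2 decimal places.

lx = nx/n0 = nx/2000: 1, 0.95, 0.94, 0.93, 0.86, 0.59, 0.09
lx·mx: 0, 2.85, 3.76, 4.65, 5.16, 2.36, 0.45 → R0 = 19.23
x·lx·mx: 0, 2.85, 7.52, 13.95, 20.64, 11.8, 2.7 → Σ = 59.46
T = 59.46 / 19.23 = 3.092044… → 3.09

3.09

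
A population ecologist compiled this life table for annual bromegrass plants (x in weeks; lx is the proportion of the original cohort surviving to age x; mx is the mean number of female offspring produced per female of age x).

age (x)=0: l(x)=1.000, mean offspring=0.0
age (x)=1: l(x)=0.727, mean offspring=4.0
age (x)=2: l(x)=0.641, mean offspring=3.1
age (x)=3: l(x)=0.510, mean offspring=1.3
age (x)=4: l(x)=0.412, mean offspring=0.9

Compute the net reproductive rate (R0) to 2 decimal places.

5.93

lx·mx by age: 0, 2.908, 1.9871, 0.663, 0.3708
R0 = Σ lx·mx = 5.9289 → 5.93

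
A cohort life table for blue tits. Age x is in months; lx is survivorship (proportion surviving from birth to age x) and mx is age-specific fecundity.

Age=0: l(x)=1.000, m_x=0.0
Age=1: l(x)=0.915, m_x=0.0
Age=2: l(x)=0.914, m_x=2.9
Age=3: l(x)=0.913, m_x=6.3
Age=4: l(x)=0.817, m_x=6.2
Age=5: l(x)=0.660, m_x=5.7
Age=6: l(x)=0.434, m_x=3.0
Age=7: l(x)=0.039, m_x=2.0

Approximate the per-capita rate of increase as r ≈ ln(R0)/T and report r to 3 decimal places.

0.777

R0 = Σ lx·mx = 0 + 0 + 2.6506 + 5.7519 + 5.0654 + 3.762 + 1.302 + 0.078 = 18.6099
Σ x·lx·mx = 69.9865; T = 69.9865/18.6099 = 3.76071…
r ≈ ln(R0)/T = ln(18.6099)/3.76071… = 0.77743… → 0.777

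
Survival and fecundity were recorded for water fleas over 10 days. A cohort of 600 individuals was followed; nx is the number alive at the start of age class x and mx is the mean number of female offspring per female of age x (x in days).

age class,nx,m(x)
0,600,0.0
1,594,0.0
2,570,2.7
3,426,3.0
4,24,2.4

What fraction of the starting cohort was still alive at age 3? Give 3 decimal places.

0.710

l_3 = n_3/n_0 = 426/600 = 0.71 → 0.710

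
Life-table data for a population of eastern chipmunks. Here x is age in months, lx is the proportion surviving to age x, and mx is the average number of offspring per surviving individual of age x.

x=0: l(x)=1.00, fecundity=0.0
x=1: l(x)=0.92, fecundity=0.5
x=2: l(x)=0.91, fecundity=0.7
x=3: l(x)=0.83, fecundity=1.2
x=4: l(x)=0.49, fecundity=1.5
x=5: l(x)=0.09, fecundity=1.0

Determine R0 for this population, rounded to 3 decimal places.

lx·mx by age: 0, 0.46, 0.637, 0.996, 0.735, 0.09
R0 = Σ lx·mx = 2.918 → 2.918

2.918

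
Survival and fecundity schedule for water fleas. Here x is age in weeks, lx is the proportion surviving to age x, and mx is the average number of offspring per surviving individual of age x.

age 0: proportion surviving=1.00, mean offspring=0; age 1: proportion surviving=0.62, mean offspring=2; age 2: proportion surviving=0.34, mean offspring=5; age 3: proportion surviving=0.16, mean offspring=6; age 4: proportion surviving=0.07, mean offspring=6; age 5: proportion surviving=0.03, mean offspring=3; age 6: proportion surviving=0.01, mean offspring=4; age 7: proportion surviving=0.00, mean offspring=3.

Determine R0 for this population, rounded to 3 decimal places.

4.450

lx·mx by age: 0, 1.24, 1.7, 0.96, 0.42, 0.09, 0.04, 0
R0 = Σ lx·mx = 4.45 → 4.450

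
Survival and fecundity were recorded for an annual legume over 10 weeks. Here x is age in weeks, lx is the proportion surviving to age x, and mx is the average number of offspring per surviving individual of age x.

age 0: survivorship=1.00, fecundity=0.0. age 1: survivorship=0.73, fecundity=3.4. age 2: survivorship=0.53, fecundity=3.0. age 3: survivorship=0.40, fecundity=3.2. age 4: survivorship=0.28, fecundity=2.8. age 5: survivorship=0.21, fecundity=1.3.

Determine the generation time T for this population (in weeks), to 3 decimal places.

lx·mx: 0, 2.482, 1.59, 1.28, 0.784, 0.273 → R0 = 6.409
x·lx·mx: 0, 2.482, 3.18, 3.84, 3.136, 1.365 → Σ = 14.003
T = 14.003 / 6.409 = 2.184896… → 2.185

2.185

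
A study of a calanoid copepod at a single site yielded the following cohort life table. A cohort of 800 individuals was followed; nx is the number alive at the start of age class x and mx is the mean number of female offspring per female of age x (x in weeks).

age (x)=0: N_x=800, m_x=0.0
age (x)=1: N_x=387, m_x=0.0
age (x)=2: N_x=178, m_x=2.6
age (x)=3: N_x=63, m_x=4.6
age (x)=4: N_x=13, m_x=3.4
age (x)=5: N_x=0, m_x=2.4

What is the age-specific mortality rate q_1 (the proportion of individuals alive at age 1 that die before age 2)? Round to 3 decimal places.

0.540

lx = nx/n0 = nx/800: 1, 0.48375, 0.2225, 0.07875, 0.01625, 0
q_1 = (l_1 − l_2) / l_1 = (0.48375 − 0.2225) / 0.48375
     = 0.26125 / 0.48375 = 0.540052… → 0.540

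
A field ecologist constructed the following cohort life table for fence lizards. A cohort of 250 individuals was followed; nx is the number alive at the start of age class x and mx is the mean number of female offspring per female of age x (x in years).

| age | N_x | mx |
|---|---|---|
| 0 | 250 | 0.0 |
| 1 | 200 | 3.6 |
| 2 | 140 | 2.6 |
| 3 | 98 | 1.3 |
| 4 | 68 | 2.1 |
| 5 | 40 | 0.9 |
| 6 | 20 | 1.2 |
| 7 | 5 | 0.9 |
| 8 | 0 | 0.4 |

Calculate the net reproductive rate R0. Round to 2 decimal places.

lx = nx/n0 = nx/250: 1, 0.8, 0.56, 0.392, 0.272, 0.16, 0.08, 0.02, 0
lx·mx by age: 0, 2.88, 1.456, 0.5096, 0.5712, 0.144, 0.096, 0.018, 0
R0 = Σ lx·mx = 5.6748 → 5.67

5.67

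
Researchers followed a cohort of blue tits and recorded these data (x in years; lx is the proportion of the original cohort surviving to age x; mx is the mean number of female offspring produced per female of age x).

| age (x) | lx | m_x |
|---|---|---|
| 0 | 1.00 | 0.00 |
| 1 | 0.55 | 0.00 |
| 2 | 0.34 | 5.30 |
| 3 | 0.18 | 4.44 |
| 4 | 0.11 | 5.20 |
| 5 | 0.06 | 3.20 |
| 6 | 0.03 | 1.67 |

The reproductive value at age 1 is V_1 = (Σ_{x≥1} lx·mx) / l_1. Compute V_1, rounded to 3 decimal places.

6.210

lx·mx for x ≥ 1: 0, 1.802, 0.7992, 0.572, 0.192, 0.0501 → sum = 3.4153
V_1 = 3.4153 / l_1 = 3.4153 / 0.55 = 6.209636… → 6.210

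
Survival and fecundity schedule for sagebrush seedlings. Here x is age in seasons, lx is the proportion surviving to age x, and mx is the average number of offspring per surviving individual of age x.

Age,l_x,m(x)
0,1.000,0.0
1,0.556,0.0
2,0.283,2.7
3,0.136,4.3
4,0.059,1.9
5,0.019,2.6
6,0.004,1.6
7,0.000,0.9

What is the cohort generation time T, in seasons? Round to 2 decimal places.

lx·mx: 0, 0, 0.7641, 0.5848, 0.1121, 0.0494, 0.0064, 0 → R0 = 1.5168
x·lx·mx: 0, 0, 1.5282, 1.7544, 0.4484, 0.247, 0.0384, 0 → Σ = 4.0164
T = 4.0164 / 1.5168 = 2.647943… → 2.65

2.65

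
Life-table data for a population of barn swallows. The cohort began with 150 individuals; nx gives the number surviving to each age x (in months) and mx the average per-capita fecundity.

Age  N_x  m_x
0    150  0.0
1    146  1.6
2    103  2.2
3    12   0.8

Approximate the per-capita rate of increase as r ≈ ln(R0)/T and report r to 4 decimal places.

0.7495

lx = nx/n0 = nx/150: 1, 0.97333…, 0.68667…, 0.08
R0 = Σ lx·mx = 0 + 1.55733… + 1.51067… + 0.064 = 3.132…
Σ x·lx·mx = 4.770667…; T = 4.770667…/3.132… = 1.5232…
r ≈ ln(R0)/T = ln(3.132…)/1.5232… = 0.749521… → 0.7495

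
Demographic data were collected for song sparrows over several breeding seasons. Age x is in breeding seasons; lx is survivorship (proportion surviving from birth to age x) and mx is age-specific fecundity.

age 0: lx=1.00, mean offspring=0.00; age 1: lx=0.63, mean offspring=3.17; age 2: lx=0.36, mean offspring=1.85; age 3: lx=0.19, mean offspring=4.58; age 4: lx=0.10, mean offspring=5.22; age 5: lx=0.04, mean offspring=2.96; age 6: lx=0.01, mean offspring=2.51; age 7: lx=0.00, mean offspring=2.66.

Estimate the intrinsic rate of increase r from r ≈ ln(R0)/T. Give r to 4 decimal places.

0.6869

R0 = Σ lx·mx = 0 + 1.9971 + 0.666 + 0.8702 + 0.522 + 0.1184 + 0.0251 + 0 = 4.1988
Σ x·lx·mx = 8.7703; T = 8.7703/4.1988 = 2.08876…
r ≈ ln(R0)/T = ln(4.1988)/2.08876… = 0.686913… → 0.6869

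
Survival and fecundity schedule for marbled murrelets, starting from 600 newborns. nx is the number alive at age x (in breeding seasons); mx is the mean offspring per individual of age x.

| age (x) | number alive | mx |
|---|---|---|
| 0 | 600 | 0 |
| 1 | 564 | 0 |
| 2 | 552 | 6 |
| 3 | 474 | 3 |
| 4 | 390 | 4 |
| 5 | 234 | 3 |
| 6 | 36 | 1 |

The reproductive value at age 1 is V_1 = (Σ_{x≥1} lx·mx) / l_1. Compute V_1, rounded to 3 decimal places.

lx = nx/n0 = nx/600: 1, 0.94, 0.92, 0.79, 0.65, 0.39, 0.06
lx·mx for x ≥ 1: 0, 5.52, 2.37, 2.6, 1.17, 0.06 → sum = 11.72
V_1 = 11.72 / l_1 = 11.72 / 0.94 = 12.468085… → 12.468

12.468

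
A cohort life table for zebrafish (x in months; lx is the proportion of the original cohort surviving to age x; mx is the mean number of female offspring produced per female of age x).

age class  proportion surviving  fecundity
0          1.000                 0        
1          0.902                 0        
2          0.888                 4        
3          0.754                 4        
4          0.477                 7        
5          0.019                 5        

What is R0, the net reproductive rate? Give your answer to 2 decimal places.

lx·mx by age: 0, 0, 3.552, 3.016, 3.339, 0.095
R0 = Σ lx·mx = 10.002 → 10.00

10.00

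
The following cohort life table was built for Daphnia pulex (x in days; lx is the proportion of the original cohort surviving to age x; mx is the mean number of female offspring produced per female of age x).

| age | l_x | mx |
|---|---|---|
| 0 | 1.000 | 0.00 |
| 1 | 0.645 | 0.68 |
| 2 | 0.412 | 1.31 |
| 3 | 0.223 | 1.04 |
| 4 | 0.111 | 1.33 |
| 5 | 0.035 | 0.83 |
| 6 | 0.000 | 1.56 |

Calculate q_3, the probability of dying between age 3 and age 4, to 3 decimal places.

q_3 = (l_3 − l_4) / l_3 = (0.223 − 0.111) / 0.223
     = 0.112 / 0.223 = 0.502242… → 0.502

0.502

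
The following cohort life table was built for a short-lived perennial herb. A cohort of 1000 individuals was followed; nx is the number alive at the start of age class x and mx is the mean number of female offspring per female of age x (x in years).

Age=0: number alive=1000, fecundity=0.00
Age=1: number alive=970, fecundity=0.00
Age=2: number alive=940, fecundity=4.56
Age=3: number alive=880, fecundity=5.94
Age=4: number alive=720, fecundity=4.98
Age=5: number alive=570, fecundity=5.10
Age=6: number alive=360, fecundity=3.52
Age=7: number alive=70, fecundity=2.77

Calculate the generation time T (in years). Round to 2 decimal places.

lx = nx/n0 = nx/1000: 1, 0.97, 0.94, 0.88, 0.72, 0.57, 0.36, 0.07
lx·mx: 0, 0, 4.2864, 5.2272, 3.5856, 2.907, 1.2672, 0.1939 → R0 = 17.4673
x·lx·mx: 0, 0, 8.5728, 15.6816, 14.3424, 14.535, 7.6032, 1.3573 → Σ = 62.0923
T = 62.0923 / 17.4673 = 3.554774… → 3.55

3.55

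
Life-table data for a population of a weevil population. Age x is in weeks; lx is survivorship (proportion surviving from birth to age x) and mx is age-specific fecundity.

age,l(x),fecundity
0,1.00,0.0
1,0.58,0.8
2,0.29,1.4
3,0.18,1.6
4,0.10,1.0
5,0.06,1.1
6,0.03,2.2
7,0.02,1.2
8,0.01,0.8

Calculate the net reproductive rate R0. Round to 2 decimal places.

lx·mx by age: 0, 0.464, 0.406, 0.288, 0.1, 0.066, 0.066, 0.024, 0.008
R0 = Σ lx·mx = 1.422 → 1.42

1.42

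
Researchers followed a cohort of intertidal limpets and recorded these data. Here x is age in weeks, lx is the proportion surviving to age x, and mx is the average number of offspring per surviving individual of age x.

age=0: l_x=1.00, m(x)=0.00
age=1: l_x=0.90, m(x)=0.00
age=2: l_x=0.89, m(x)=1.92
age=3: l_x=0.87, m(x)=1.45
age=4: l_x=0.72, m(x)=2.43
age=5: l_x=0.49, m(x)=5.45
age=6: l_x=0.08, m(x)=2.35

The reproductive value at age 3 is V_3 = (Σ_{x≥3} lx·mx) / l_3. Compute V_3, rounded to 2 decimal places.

lx·mx for x ≥ 3: 1.2615, 1.7496, 2.6705, 0.188 → sum = 5.8696
V_3 = 5.8696 / l_3 = 5.8696 / 0.87 = 6.746667… → 6.75

6.75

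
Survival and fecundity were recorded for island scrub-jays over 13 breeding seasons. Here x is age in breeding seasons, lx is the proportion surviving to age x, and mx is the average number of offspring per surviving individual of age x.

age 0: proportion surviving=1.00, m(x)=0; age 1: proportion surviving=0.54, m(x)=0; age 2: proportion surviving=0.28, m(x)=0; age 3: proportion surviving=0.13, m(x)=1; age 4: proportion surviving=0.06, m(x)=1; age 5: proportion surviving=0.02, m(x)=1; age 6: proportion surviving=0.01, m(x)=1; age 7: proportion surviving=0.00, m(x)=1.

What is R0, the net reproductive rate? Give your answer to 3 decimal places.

0.220

lx·mx by age: 0, 0, 0, 0.13, 0.06, 0.02, 0.01, 0
R0 = Σ lx·mx = 0.22 → 0.220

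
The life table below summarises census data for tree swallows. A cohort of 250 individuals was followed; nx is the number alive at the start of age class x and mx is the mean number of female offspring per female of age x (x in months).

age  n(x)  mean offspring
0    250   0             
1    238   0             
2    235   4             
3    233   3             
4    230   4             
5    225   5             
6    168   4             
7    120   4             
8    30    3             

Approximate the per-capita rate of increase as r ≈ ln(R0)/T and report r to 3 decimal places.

0.686

lx = nx/n0 = nx/250: 1, 0.952, 0.94, 0.932, 0.92, 0.9, 0.672, 0.48, 0.12
R0 = Σ lx·mx = 0 + 0 + 3.76 + 2.796 + 3.68 + 4.5 + 2.688 + 1.92 + 0.36 = 19.704
Σ x·lx·mx = 85.576; T = 85.576/19.704 = 4.34308…
r ≈ ln(R0)/T = ln(19.704)/4.34308… = 0.68634… → 0.686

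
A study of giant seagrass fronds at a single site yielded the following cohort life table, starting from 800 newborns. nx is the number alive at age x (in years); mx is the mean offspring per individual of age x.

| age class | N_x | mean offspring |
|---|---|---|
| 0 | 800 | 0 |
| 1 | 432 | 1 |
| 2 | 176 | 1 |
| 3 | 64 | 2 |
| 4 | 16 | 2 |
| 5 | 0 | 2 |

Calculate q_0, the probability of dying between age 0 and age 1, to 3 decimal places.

lx = nx/n0 = nx/800: 1, 0.54, 0.22, 0.08, 0.02, 0
q_0 = (l_0 − l_1) / l_0 = (1 − 0.54) / 1
     = 0.46 / 1 = 0.46 → 0.460

0.460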